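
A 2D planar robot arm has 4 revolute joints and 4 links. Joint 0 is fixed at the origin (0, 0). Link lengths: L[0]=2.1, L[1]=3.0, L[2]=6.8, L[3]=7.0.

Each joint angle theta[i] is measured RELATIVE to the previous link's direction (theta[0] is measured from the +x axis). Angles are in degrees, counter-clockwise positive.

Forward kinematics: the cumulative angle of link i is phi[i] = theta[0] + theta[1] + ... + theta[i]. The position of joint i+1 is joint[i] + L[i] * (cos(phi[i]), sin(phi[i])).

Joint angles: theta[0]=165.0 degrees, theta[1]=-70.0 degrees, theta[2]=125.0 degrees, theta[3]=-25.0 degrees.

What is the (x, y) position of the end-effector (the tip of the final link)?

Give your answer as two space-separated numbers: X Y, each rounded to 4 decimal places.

Answer: -14.2605 -2.6506

Derivation:
joint[0] = (0.0000, 0.0000)  (base)
link 0: phi[0] = 165 = 165 deg
  cos(165 deg) = -0.9659, sin(165 deg) = 0.2588
  joint[1] = (0.0000, 0.0000) + 2.1 * (-0.9659, 0.2588) = (0.0000 + -2.0284, 0.0000 + 0.5435) = (-2.0284, 0.5435)
link 1: phi[1] = 165 + -70 = 95 deg
  cos(95 deg) = -0.0872, sin(95 deg) = 0.9962
  joint[2] = (-2.0284, 0.5435) + 3 * (-0.0872, 0.9962) = (-2.0284 + -0.2615, 0.5435 + 2.9886) = (-2.2899, 3.5321)
link 2: phi[2] = 165 + -70 + 125 = 220 deg
  cos(220 deg) = -0.7660, sin(220 deg) = -0.6428
  joint[3] = (-2.2899, 3.5321) + 6.8 * (-0.7660, -0.6428) = (-2.2899 + -5.2091, 3.5321 + -4.3710) = (-7.4990, -0.8389)
link 3: phi[3] = 165 + -70 + 125 + -25 = 195 deg
  cos(195 deg) = -0.9659, sin(195 deg) = -0.2588
  joint[4] = (-7.4990, -0.8389) + 7 * (-0.9659, -0.2588) = (-7.4990 + -6.7615, -0.8389 + -1.8117) = (-14.2605, -2.6506)
End effector: (-14.2605, -2.6506)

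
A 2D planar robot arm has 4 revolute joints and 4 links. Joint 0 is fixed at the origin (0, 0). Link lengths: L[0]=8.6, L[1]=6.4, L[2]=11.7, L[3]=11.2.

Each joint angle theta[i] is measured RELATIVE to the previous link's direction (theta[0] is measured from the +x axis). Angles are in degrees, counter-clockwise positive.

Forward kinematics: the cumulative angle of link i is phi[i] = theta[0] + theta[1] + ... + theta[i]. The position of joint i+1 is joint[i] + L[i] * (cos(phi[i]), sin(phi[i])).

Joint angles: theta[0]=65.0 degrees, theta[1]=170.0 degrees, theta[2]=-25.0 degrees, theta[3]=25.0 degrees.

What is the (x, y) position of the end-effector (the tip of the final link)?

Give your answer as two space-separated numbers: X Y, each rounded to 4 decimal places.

joint[0] = (0.0000, 0.0000)  (base)
link 0: phi[0] = 65 = 65 deg
  cos(65 deg) = 0.4226, sin(65 deg) = 0.9063
  joint[1] = (0.0000, 0.0000) + 8.6 * (0.4226, 0.9063) = (0.0000 + 3.6345, 0.0000 + 7.7942) = (3.6345, 7.7942)
link 1: phi[1] = 65 + 170 = 235 deg
  cos(235 deg) = -0.5736, sin(235 deg) = -0.8192
  joint[2] = (3.6345, 7.7942) + 6.4 * (-0.5736, -0.8192) = (3.6345 + -3.6709, 7.7942 + -5.2426) = (-0.0364, 2.5517)
link 2: phi[2] = 65 + 170 + -25 = 210 deg
  cos(210 deg) = -0.8660, sin(210 deg) = -0.5000
  joint[3] = (-0.0364, 2.5517) + 11.7 * (-0.8660, -0.5000) = (-0.0364 + -10.1325, 2.5517 + -5.8500) = (-10.1689, -3.2983)
link 3: phi[3] = 65 + 170 + -25 + 25 = 235 deg
  cos(235 deg) = -0.5736, sin(235 deg) = -0.8192
  joint[4] = (-10.1689, -3.2983) + 11.2 * (-0.5736, -0.8192) = (-10.1689 + -6.4241, -3.2983 + -9.1745) = (-16.5929, -12.4728)
End effector: (-16.5929, -12.4728)

Answer: -16.5929 -12.4728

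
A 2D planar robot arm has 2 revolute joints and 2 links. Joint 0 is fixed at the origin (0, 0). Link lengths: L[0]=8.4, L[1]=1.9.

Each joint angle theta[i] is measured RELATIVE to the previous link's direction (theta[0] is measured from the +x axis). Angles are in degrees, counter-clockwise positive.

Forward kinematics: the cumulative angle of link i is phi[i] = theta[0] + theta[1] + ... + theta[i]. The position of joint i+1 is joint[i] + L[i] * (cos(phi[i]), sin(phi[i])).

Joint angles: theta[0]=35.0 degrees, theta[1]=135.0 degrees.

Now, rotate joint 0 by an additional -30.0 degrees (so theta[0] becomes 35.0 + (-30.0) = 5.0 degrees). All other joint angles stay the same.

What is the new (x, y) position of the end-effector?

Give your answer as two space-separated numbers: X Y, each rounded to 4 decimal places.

Answer: 6.9126 1.9534

Derivation:
joint[0] = (0.0000, 0.0000)  (base)
link 0: phi[0] = 5 = 5 deg
  cos(5 deg) = 0.9962, sin(5 deg) = 0.0872
  joint[1] = (0.0000, 0.0000) + 8.4 * (0.9962, 0.0872) = (0.0000 + 8.3680, 0.0000 + 0.7321) = (8.3680, 0.7321)
link 1: phi[1] = 5 + 135 = 140 deg
  cos(140 deg) = -0.7660, sin(140 deg) = 0.6428
  joint[2] = (8.3680, 0.7321) + 1.9 * (-0.7660, 0.6428) = (8.3680 + -1.4555, 0.7321 + 1.2213) = (6.9126, 1.9534)
End effector: (6.9126, 1.9534)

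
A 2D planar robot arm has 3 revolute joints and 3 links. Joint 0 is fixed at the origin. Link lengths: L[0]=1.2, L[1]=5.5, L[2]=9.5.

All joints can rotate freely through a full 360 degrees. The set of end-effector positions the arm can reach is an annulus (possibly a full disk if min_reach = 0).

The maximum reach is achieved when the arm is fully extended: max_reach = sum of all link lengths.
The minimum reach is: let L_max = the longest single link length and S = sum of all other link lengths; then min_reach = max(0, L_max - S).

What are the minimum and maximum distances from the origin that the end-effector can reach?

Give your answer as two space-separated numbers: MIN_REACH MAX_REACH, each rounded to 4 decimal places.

Answer: 2.8000 16.2000

Derivation:
Link lengths: [1.2, 5.5, 9.5]
max_reach = 1.2 + 5.5 + 9.5 = 16.2
L_max = max([1.2, 5.5, 9.5]) = 9.5
S (sum of others) = 16.2 - 9.5 = 6.7
min_reach = max(0, 9.5 - 6.7) = max(0, 2.8) = 2.8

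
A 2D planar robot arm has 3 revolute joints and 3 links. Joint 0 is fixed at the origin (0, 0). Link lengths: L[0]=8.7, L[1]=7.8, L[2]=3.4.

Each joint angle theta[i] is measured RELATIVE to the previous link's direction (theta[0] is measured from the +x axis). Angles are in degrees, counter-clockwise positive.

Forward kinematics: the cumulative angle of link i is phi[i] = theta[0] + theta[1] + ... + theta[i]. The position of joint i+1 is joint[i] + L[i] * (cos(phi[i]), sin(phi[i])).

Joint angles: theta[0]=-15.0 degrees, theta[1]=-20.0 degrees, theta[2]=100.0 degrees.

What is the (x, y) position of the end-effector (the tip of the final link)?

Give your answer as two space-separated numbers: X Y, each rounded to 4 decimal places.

joint[0] = (0.0000, 0.0000)  (base)
link 0: phi[0] = -15 = -15 deg
  cos(-15 deg) = 0.9659, sin(-15 deg) = -0.2588
  joint[1] = (0.0000, 0.0000) + 8.7 * (0.9659, -0.2588) = (0.0000 + 8.4036, 0.0000 + -2.2517) = (8.4036, -2.2517)
link 1: phi[1] = -15 + -20 = -35 deg
  cos(-35 deg) = 0.8192, sin(-35 deg) = -0.5736
  joint[2] = (8.4036, -2.2517) + 7.8 * (0.8192, -0.5736) = (8.4036 + 6.3894, -2.2517 + -4.4739) = (14.7929, -6.7256)
link 2: phi[2] = -15 + -20 + 100 = 65 deg
  cos(65 deg) = 0.4226, sin(65 deg) = 0.9063
  joint[3] = (14.7929, -6.7256) + 3.4 * (0.4226, 0.9063) = (14.7929 + 1.4369, -6.7256 + 3.0814) = (16.2298, -3.6442)
End effector: (16.2298, -3.6442)

Answer: 16.2298 -3.6442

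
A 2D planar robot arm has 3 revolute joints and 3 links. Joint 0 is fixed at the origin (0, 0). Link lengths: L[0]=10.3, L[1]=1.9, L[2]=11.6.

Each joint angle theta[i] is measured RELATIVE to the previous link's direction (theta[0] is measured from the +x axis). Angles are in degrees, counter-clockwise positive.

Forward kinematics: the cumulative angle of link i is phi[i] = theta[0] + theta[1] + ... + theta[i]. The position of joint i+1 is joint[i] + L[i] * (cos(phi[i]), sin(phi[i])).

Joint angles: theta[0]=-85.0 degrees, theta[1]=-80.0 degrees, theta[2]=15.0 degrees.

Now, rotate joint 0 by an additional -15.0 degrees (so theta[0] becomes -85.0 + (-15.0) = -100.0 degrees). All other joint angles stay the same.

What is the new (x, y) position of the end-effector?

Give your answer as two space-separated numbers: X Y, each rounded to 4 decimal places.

joint[0] = (0.0000, 0.0000)  (base)
link 0: phi[0] = -100 = -100 deg
  cos(-100 deg) = -0.1736, sin(-100 deg) = -0.9848
  joint[1] = (0.0000, 0.0000) + 10.3 * (-0.1736, -0.9848) = (0.0000 + -1.7886, 0.0000 + -10.1435) = (-1.7886, -10.1435)
link 1: phi[1] = -100 + -80 = -180 deg
  cos(-180 deg) = -1.0000, sin(-180 deg) = -0.0000
  joint[2] = (-1.7886, -10.1435) + 1.9 * (-1.0000, -0.0000) = (-1.7886 + -1.9000, -10.1435 + -0.0000) = (-3.6886, -10.1435)
link 2: phi[2] = -100 + -80 + 15 = -165 deg
  cos(-165 deg) = -0.9659, sin(-165 deg) = -0.2588
  joint[3] = (-3.6886, -10.1435) + 11.6 * (-0.9659, -0.2588) = (-3.6886 + -11.2047, -10.1435 + -3.0023) = (-14.8933, -13.1458)
End effector: (-14.8933, -13.1458)

Answer: -14.8933 -13.1458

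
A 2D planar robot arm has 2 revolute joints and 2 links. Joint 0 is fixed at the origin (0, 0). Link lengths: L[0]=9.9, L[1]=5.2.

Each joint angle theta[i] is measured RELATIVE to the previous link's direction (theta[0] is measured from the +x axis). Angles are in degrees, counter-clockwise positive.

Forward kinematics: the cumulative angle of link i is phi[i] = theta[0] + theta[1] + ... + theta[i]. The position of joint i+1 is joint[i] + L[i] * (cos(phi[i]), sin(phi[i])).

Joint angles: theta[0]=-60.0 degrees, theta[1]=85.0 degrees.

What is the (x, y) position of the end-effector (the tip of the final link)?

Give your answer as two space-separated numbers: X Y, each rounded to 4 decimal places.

Answer: 9.6628 -6.3760

Derivation:
joint[0] = (0.0000, 0.0000)  (base)
link 0: phi[0] = -60 = -60 deg
  cos(-60 deg) = 0.5000, sin(-60 deg) = -0.8660
  joint[1] = (0.0000, 0.0000) + 9.9 * (0.5000, -0.8660) = (0.0000 + 4.9500, 0.0000 + -8.5737) = (4.9500, -8.5737)
link 1: phi[1] = -60 + 85 = 25 deg
  cos(25 deg) = 0.9063, sin(25 deg) = 0.4226
  joint[2] = (4.9500, -8.5737) + 5.2 * (0.9063, 0.4226) = (4.9500 + 4.7128, -8.5737 + 2.1976) = (9.6628, -6.3760)
End effector: (9.6628, -6.3760)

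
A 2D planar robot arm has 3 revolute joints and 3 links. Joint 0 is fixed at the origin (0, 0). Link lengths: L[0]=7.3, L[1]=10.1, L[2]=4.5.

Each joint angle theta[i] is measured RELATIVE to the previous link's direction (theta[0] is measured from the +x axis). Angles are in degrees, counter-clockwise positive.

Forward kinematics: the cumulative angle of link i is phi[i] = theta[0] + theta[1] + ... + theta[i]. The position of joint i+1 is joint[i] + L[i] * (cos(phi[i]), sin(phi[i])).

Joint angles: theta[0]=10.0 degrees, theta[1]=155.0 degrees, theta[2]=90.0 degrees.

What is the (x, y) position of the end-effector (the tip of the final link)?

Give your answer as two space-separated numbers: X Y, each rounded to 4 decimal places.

Answer: -3.7314 -0.4650

Derivation:
joint[0] = (0.0000, 0.0000)  (base)
link 0: phi[0] = 10 = 10 deg
  cos(10 deg) = 0.9848, sin(10 deg) = 0.1736
  joint[1] = (0.0000, 0.0000) + 7.3 * (0.9848, 0.1736) = (0.0000 + 7.1891, 0.0000 + 1.2676) = (7.1891, 1.2676)
link 1: phi[1] = 10 + 155 = 165 deg
  cos(165 deg) = -0.9659, sin(165 deg) = 0.2588
  joint[2] = (7.1891, 1.2676) + 10.1 * (-0.9659, 0.2588) = (7.1891 + -9.7559, 1.2676 + 2.6141) = (-2.5668, 3.8817)
link 2: phi[2] = 10 + 155 + 90 = 255 deg
  cos(255 deg) = -0.2588, sin(255 deg) = -0.9659
  joint[3] = (-2.5668, 3.8817) + 4.5 * (-0.2588, -0.9659) = (-2.5668 + -1.1647, 3.8817 + -4.3467) = (-3.7314, -0.4650)
End effector: (-3.7314, -0.4650)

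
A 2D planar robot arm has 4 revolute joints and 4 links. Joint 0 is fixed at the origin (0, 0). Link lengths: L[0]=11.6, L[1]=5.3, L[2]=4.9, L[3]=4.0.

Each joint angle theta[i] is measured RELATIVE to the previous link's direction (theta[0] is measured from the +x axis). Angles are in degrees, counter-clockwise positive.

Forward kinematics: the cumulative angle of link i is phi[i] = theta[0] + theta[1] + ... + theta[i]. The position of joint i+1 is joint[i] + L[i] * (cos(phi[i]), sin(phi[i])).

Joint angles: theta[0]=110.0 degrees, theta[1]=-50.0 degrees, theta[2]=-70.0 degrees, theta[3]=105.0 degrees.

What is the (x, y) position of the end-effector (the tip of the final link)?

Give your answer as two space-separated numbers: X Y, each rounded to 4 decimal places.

Answer: 3.1595 18.6243

Derivation:
joint[0] = (0.0000, 0.0000)  (base)
link 0: phi[0] = 110 = 110 deg
  cos(110 deg) = -0.3420, sin(110 deg) = 0.9397
  joint[1] = (0.0000, 0.0000) + 11.6 * (-0.3420, 0.9397) = (0.0000 + -3.9674, 0.0000 + 10.9004) = (-3.9674, 10.9004)
link 1: phi[1] = 110 + -50 = 60 deg
  cos(60 deg) = 0.5000, sin(60 deg) = 0.8660
  joint[2] = (-3.9674, 10.9004) + 5.3 * (0.5000, 0.8660) = (-3.9674 + 2.6500, 10.9004 + 4.5899) = (-1.3174, 15.4904)
link 2: phi[2] = 110 + -50 + -70 = -10 deg
  cos(-10 deg) = 0.9848, sin(-10 deg) = -0.1736
  joint[3] = (-1.3174, 15.4904) + 4.9 * (0.9848, -0.1736) = (-1.3174 + 4.8256, 15.4904 + -0.8509) = (3.5081, 14.6395)
link 3: phi[3] = 110 + -50 + -70 + 105 = 95 deg
  cos(95 deg) = -0.0872, sin(95 deg) = 0.9962
  joint[4] = (3.5081, 14.6395) + 4 * (-0.0872, 0.9962) = (3.5081 + -0.3486, 14.6395 + 3.9848) = (3.1595, 18.6243)
End effector: (3.1595, 18.6243)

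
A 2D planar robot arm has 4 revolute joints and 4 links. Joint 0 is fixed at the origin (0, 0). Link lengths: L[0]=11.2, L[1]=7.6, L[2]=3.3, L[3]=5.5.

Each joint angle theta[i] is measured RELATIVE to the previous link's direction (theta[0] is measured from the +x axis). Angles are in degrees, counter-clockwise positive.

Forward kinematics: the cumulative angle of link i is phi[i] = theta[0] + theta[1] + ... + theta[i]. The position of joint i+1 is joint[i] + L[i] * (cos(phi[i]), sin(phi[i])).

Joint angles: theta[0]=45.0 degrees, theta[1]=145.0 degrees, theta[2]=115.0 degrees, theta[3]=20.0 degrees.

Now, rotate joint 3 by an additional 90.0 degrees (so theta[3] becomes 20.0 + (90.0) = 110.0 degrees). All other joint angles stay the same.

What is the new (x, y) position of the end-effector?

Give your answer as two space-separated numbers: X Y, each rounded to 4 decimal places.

Answer: 5.4825 8.4020

Derivation:
joint[0] = (0.0000, 0.0000)  (base)
link 0: phi[0] = 45 = 45 deg
  cos(45 deg) = 0.7071, sin(45 deg) = 0.7071
  joint[1] = (0.0000, 0.0000) + 11.2 * (0.7071, 0.7071) = (0.0000 + 7.9196, 0.0000 + 7.9196) = (7.9196, 7.9196)
link 1: phi[1] = 45 + 145 = 190 deg
  cos(190 deg) = -0.9848, sin(190 deg) = -0.1736
  joint[2] = (7.9196, 7.9196) + 7.6 * (-0.9848, -0.1736) = (7.9196 + -7.4845, 7.9196 + -1.3197) = (0.4351, 6.5999)
link 2: phi[2] = 45 + 145 + 115 = 305 deg
  cos(305 deg) = 0.5736, sin(305 deg) = -0.8192
  joint[3] = (0.4351, 6.5999) + 3.3 * (0.5736, -0.8192) = (0.4351 + 1.8928, 6.5999 + -2.7032) = (2.3279, 3.8967)
link 3: phi[3] = 45 + 145 + 115 + 110 = 415 deg
  cos(415 deg) = 0.5736, sin(415 deg) = 0.8192
  joint[4] = (2.3279, 3.8967) + 5.5 * (0.5736, 0.8192) = (2.3279 + 3.1547, 3.8967 + 4.5053) = (5.4825, 8.4020)
End effector: (5.4825, 8.4020)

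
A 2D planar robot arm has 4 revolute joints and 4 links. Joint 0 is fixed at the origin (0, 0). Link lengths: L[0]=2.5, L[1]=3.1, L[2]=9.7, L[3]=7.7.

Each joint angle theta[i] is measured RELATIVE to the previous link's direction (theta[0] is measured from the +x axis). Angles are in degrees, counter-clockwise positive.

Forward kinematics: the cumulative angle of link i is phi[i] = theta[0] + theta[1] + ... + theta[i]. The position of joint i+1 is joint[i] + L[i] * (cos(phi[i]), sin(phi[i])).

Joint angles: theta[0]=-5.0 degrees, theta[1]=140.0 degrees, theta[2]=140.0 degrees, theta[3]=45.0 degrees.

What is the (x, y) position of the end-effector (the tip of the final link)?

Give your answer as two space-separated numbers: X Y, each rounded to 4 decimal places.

Answer: 7.0424 -12.6384

Derivation:
joint[0] = (0.0000, 0.0000)  (base)
link 0: phi[0] = -5 = -5 deg
  cos(-5 deg) = 0.9962, sin(-5 deg) = -0.0872
  joint[1] = (0.0000, 0.0000) + 2.5 * (0.9962, -0.0872) = (0.0000 + 2.4905, 0.0000 + -0.2179) = (2.4905, -0.2179)
link 1: phi[1] = -5 + 140 = 135 deg
  cos(135 deg) = -0.7071, sin(135 deg) = 0.7071
  joint[2] = (2.4905, -0.2179) + 3.1 * (-0.7071, 0.7071) = (2.4905 + -2.1920, -0.2179 + 2.1920) = (0.2985, 1.9741)
link 2: phi[2] = -5 + 140 + 140 = 275 deg
  cos(275 deg) = 0.0872, sin(275 deg) = -0.9962
  joint[3] = (0.2985, 1.9741) + 9.7 * (0.0872, -0.9962) = (0.2985 + 0.8454, 1.9741 + -9.6631) = (1.1439, -7.6889)
link 3: phi[3] = -5 + 140 + 140 + 45 = 320 deg
  cos(320 deg) = 0.7660, sin(320 deg) = -0.6428
  joint[4] = (1.1439, -7.6889) + 7.7 * (0.7660, -0.6428) = (1.1439 + 5.8985, -7.6889 + -4.9495) = (7.0424, -12.6384)
End effector: (7.0424, -12.6384)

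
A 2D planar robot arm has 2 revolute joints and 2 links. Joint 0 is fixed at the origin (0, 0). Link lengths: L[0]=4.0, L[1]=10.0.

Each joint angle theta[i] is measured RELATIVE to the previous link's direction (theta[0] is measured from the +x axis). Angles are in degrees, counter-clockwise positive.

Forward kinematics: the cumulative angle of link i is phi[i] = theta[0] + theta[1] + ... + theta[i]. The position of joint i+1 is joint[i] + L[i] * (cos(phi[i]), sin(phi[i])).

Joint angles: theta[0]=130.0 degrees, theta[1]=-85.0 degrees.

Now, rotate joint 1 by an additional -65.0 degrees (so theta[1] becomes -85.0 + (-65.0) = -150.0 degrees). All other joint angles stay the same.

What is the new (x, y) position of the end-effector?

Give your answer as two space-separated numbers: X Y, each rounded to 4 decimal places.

joint[0] = (0.0000, 0.0000)  (base)
link 0: phi[0] = 130 = 130 deg
  cos(130 deg) = -0.6428, sin(130 deg) = 0.7660
  joint[1] = (0.0000, 0.0000) + 4 * (-0.6428, 0.7660) = (0.0000 + -2.5712, 0.0000 + 3.0642) = (-2.5712, 3.0642)
link 1: phi[1] = 130 + -150 = -20 deg
  cos(-20 deg) = 0.9397, sin(-20 deg) = -0.3420
  joint[2] = (-2.5712, 3.0642) + 10 * (0.9397, -0.3420) = (-2.5712 + 9.3969, 3.0642 + -3.4202) = (6.8258, -0.3560)
End effector: (6.8258, -0.3560)

Answer: 6.8258 -0.3560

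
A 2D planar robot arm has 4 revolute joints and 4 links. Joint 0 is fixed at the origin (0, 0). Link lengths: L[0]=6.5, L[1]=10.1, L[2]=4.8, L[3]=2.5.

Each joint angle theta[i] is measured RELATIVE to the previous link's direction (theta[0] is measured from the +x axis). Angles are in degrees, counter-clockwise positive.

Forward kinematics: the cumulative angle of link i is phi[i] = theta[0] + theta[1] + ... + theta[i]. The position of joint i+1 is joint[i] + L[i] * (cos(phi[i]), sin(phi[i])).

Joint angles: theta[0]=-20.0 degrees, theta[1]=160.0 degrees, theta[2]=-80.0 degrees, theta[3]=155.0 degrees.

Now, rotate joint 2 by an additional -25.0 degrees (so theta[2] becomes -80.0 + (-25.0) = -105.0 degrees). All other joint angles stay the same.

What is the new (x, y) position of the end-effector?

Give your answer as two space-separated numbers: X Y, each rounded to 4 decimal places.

joint[0] = (0.0000, 0.0000)  (base)
link 0: phi[0] = -20 = -20 deg
  cos(-20 deg) = 0.9397, sin(-20 deg) = -0.3420
  joint[1] = (0.0000, 0.0000) + 6.5 * (0.9397, -0.3420) = (0.0000 + 6.1080, 0.0000 + -2.2231) = (6.1080, -2.2231)
link 1: phi[1] = -20 + 160 = 140 deg
  cos(140 deg) = -0.7660, sin(140 deg) = 0.6428
  joint[2] = (6.1080, -2.2231) + 10.1 * (-0.7660, 0.6428) = (6.1080 + -7.7370, -2.2231 + 6.4922) = (-1.6290, 4.2690)
link 2: phi[2] = -20 + 160 + -105 = 35 deg
  cos(35 deg) = 0.8192, sin(35 deg) = 0.5736
  joint[3] = (-1.6290, 4.2690) + 4.8 * (0.8192, 0.5736) = (-1.6290 + 3.9319, 4.2690 + 2.7532) = (2.3029, 7.0222)
link 3: phi[3] = -20 + 160 + -105 + 155 = 190 deg
  cos(190 deg) = -0.9848, sin(190 deg) = -0.1736
  joint[4] = (2.3029, 7.0222) + 2.5 * (-0.9848, -0.1736) = (2.3029 + -2.4620, 7.0222 + -0.4341) = (-0.1591, 6.5881)
End effector: (-0.1591, 6.5881)

Answer: -0.1591 6.5881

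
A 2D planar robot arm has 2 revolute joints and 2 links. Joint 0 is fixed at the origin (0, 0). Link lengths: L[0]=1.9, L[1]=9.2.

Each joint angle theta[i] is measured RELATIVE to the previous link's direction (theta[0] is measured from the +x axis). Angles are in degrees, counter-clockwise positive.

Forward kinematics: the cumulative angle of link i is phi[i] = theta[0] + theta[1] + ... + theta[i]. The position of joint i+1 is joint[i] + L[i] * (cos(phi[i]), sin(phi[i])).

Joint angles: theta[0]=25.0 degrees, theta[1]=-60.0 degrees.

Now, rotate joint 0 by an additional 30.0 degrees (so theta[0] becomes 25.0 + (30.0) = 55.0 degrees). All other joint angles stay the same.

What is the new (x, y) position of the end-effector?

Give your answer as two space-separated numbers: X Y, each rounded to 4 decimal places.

Answer: 10.2548 0.7546

Derivation:
joint[0] = (0.0000, 0.0000)  (base)
link 0: phi[0] = 55 = 55 deg
  cos(55 deg) = 0.5736, sin(55 deg) = 0.8192
  joint[1] = (0.0000, 0.0000) + 1.9 * (0.5736, 0.8192) = (0.0000 + 1.0898, 0.0000 + 1.5564) = (1.0898, 1.5564)
link 1: phi[1] = 55 + -60 = -5 deg
  cos(-5 deg) = 0.9962, sin(-5 deg) = -0.0872
  joint[2] = (1.0898, 1.5564) + 9.2 * (0.9962, -0.0872) = (1.0898 + 9.1650, 1.5564 + -0.8018) = (10.2548, 0.7546)
End effector: (10.2548, 0.7546)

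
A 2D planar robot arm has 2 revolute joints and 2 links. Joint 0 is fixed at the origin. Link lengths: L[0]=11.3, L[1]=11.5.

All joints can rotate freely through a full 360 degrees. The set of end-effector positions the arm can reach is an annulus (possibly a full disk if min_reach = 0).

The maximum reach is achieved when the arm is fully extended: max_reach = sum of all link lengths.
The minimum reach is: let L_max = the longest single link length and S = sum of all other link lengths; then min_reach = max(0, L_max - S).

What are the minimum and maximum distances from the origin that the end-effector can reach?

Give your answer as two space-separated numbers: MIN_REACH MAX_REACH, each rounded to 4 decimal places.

Answer: 0.2000 22.8000

Derivation:
Link lengths: [11.3, 11.5]
max_reach = 11.3 + 11.5 = 22.8
L_max = max([11.3, 11.5]) = 11.5
S (sum of others) = 22.8 - 11.5 = 11.3
min_reach = max(0, 11.5 - 11.3) = max(0, 0.2) = 0.2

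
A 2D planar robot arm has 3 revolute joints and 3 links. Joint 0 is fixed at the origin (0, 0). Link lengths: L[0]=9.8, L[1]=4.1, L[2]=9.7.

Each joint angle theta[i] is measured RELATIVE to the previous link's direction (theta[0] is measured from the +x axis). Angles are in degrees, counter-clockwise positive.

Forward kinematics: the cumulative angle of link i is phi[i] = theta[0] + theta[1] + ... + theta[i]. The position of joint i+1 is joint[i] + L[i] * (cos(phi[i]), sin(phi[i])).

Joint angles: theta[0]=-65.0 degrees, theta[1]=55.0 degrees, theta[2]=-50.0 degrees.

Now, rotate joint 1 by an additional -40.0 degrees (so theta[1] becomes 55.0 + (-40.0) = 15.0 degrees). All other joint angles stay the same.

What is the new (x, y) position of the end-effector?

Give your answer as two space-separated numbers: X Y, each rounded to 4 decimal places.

joint[0] = (0.0000, 0.0000)  (base)
link 0: phi[0] = -65 = -65 deg
  cos(-65 deg) = 0.4226, sin(-65 deg) = -0.9063
  joint[1] = (0.0000, 0.0000) + 9.8 * (0.4226, -0.9063) = (0.0000 + 4.1417, 0.0000 + -8.8818) = (4.1417, -8.8818)
link 1: phi[1] = -65 + 15 = -50 deg
  cos(-50 deg) = 0.6428, sin(-50 deg) = -0.7660
  joint[2] = (4.1417, -8.8818) + 4.1 * (0.6428, -0.7660) = (4.1417 + 2.6354, -8.8818 + -3.1408) = (6.7771, -12.0226)
link 2: phi[2] = -65 + 15 + -50 = -100 deg
  cos(-100 deg) = -0.1736, sin(-100 deg) = -0.9848
  joint[3] = (6.7771, -12.0226) + 9.7 * (-0.1736, -0.9848) = (6.7771 + -1.6844, -12.0226 + -9.5526) = (5.0927, -21.5752)
End effector: (5.0927, -21.5752)

Answer: 5.0927 -21.5752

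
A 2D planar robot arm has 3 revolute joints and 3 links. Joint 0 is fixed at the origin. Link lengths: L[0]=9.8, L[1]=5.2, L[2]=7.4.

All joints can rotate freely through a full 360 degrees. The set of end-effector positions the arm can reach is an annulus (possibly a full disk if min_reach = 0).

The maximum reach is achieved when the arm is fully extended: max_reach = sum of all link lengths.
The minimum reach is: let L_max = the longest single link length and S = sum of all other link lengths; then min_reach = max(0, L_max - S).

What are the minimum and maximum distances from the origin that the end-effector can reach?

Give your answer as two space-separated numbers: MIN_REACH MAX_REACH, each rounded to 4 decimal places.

Link lengths: [9.8, 5.2, 7.4]
max_reach = 9.8 + 5.2 + 7.4 = 22.4
L_max = max([9.8, 5.2, 7.4]) = 9.8
S (sum of others) = 22.4 - 9.8 = 12.6
min_reach = max(0, 9.8 - 12.6) = max(0, -2.8) = 0

Answer: 0.0000 22.4000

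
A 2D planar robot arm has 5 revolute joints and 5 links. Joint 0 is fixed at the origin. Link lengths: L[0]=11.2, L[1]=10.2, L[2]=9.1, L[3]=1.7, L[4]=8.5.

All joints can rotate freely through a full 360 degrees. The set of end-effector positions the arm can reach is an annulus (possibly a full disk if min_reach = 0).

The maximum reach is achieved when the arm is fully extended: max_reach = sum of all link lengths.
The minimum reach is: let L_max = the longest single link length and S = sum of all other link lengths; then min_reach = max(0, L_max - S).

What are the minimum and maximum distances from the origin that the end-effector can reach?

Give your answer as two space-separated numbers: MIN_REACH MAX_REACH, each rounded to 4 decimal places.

Link lengths: [11.2, 10.2, 9.1, 1.7, 8.5]
max_reach = 11.2 + 10.2 + 9.1 + 1.7 + 8.5 = 40.7
L_max = max([11.2, 10.2, 9.1, 1.7, 8.5]) = 11.2
S (sum of others) = 40.7 - 11.2 = 29.5
min_reach = max(0, 11.2 - 29.5) = max(0, -18.3) = 0

Answer: 0.0000 40.7000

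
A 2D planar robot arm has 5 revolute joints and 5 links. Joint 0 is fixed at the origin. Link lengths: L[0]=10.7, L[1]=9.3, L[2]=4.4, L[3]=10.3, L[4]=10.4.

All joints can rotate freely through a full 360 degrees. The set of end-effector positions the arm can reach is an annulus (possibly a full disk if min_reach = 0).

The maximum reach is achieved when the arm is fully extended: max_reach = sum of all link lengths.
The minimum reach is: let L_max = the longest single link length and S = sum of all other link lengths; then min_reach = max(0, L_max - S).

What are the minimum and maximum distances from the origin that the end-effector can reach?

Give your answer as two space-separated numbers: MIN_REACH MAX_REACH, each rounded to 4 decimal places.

Link lengths: [10.7, 9.3, 4.4, 10.3, 10.4]
max_reach = 10.7 + 9.3 + 4.4 + 10.3 + 10.4 = 45.1
L_max = max([10.7, 9.3, 4.4, 10.3, 10.4]) = 10.7
S (sum of others) = 45.1 - 10.7 = 34.4
min_reach = max(0, 10.7 - 34.4) = max(0, -23.7) = 0

Answer: 0.0000 45.1000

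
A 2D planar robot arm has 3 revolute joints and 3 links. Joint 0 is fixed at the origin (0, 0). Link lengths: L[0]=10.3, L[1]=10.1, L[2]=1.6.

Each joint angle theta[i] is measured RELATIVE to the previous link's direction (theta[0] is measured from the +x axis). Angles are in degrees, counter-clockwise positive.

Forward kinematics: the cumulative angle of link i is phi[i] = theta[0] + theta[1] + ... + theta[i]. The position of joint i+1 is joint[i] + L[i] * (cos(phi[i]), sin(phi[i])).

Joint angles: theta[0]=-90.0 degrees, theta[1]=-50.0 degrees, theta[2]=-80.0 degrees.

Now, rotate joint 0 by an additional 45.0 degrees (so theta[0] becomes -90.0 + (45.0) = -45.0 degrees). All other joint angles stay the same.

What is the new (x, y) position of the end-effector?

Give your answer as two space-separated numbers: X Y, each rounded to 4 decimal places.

joint[0] = (0.0000, 0.0000)  (base)
link 0: phi[0] = -45 = -45 deg
  cos(-45 deg) = 0.7071, sin(-45 deg) = -0.7071
  joint[1] = (0.0000, 0.0000) + 10.3 * (0.7071, -0.7071) = (0.0000 + 7.2832, 0.0000 + -7.2832) = (7.2832, -7.2832)
link 1: phi[1] = -45 + -50 = -95 deg
  cos(-95 deg) = -0.0872, sin(-95 deg) = -0.9962
  joint[2] = (7.2832, -7.2832) + 10.1 * (-0.0872, -0.9962) = (7.2832 + -0.8803, -7.2832 + -10.0616) = (6.4029, -17.3448)
link 2: phi[2] = -45 + -50 + -80 = -175 deg
  cos(-175 deg) = -0.9962, sin(-175 deg) = -0.0872
  joint[3] = (6.4029, -17.3448) + 1.6 * (-0.9962, -0.0872) = (6.4029 + -1.5939, -17.3448 + -0.1394) = (4.8090, -17.4842)
End effector: (4.8090, -17.4842)

Answer: 4.8090 -17.4842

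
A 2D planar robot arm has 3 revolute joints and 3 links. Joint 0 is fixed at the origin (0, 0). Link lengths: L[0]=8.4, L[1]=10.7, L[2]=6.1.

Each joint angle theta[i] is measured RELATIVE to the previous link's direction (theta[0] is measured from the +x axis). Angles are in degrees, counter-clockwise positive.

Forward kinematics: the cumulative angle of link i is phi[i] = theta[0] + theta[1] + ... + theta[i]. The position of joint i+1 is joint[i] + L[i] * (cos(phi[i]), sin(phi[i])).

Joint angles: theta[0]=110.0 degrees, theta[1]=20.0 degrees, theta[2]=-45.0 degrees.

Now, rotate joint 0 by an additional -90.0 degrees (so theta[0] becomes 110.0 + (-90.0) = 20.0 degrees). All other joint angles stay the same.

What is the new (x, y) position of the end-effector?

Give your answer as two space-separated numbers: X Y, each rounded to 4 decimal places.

joint[0] = (0.0000, 0.0000)  (base)
link 0: phi[0] = 20 = 20 deg
  cos(20 deg) = 0.9397, sin(20 deg) = 0.3420
  joint[1] = (0.0000, 0.0000) + 8.4 * (0.9397, 0.3420) = (0.0000 + 7.8934, 0.0000 + 2.8730) = (7.8934, 2.8730)
link 1: phi[1] = 20 + 20 = 40 deg
  cos(40 deg) = 0.7660, sin(40 deg) = 0.6428
  joint[2] = (7.8934, 2.8730) + 10.7 * (0.7660, 0.6428) = (7.8934 + 8.1967, 2.8730 + 6.8778) = (16.0901, 9.7508)
link 2: phi[2] = 20 + 20 + -45 = -5 deg
  cos(-5 deg) = 0.9962, sin(-5 deg) = -0.0872
  joint[3] = (16.0901, 9.7508) + 6.1 * (0.9962, -0.0872) = (16.0901 + 6.0768, 9.7508 + -0.5317) = (22.1669, 9.2191)
End effector: (22.1669, 9.2191)

Answer: 22.1669 9.2191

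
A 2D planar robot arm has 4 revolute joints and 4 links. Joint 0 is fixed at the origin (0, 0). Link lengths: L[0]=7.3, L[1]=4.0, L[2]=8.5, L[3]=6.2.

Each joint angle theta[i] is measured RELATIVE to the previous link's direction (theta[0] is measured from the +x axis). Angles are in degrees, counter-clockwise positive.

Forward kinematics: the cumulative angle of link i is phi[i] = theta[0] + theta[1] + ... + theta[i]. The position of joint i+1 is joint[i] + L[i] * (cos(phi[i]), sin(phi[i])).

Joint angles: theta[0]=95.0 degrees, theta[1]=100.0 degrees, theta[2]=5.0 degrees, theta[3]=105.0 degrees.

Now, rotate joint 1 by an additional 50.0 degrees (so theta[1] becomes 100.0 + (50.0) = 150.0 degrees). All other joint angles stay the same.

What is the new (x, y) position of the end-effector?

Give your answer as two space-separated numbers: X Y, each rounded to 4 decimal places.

joint[0] = (0.0000, 0.0000)  (base)
link 0: phi[0] = 95 = 95 deg
  cos(95 deg) = -0.0872, sin(95 deg) = 0.9962
  joint[1] = (0.0000, 0.0000) + 7.3 * (-0.0872, 0.9962) = (0.0000 + -0.6362, 0.0000 + 7.2722) = (-0.6362, 7.2722)
link 1: phi[1] = 95 + 150 = 245 deg
  cos(245 deg) = -0.4226, sin(245 deg) = -0.9063
  joint[2] = (-0.6362, 7.2722) + 4 * (-0.4226, -0.9063) = (-0.6362 + -1.6905, 7.2722 + -3.6252) = (-2.3267, 3.6470)
link 2: phi[2] = 95 + 150 + 5 = 250 deg
  cos(250 deg) = -0.3420, sin(250 deg) = -0.9397
  joint[3] = (-2.3267, 3.6470) + 8.5 * (-0.3420, -0.9397) = (-2.3267 + -2.9072, 3.6470 + -7.9874) = (-5.2339, -4.3404)
link 3: phi[3] = 95 + 150 + 5 + 105 = 355 deg
  cos(355 deg) = 0.9962, sin(355 deg) = -0.0872
  joint[4] = (-5.2339, -4.3404) + 6.2 * (0.9962, -0.0872) = (-5.2339 + 6.1764, -4.3404 + -0.5404) = (0.9425, -4.8808)
End effector: (0.9425, -4.8808)

Answer: 0.9425 -4.8808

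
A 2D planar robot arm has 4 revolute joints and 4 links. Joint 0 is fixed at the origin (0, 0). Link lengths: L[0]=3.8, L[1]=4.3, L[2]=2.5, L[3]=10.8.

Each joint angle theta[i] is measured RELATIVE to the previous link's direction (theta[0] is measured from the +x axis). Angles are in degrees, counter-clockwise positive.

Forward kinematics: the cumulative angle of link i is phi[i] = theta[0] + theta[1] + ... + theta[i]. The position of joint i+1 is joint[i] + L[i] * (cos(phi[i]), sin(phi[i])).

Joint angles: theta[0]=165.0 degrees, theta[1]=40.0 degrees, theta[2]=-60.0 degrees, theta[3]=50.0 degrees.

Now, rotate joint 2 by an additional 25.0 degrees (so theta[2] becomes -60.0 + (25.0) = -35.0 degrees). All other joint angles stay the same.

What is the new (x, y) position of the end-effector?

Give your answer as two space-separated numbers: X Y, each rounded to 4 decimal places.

Answer: -18.3029 -7.3417

Derivation:
joint[0] = (0.0000, 0.0000)  (base)
link 0: phi[0] = 165 = 165 deg
  cos(165 deg) = -0.9659, sin(165 deg) = 0.2588
  joint[1] = (0.0000, 0.0000) + 3.8 * (-0.9659, 0.2588) = (0.0000 + -3.6705, 0.0000 + 0.9835) = (-3.6705, 0.9835)
link 1: phi[1] = 165 + 40 = 205 deg
  cos(205 deg) = -0.9063, sin(205 deg) = -0.4226
  joint[2] = (-3.6705, 0.9835) + 4.3 * (-0.9063, -0.4226) = (-3.6705 + -3.8971, 0.9835 + -1.8173) = (-7.5676, -0.8337)
link 2: phi[2] = 165 + 40 + -35 = 170 deg
  cos(170 deg) = -0.9848, sin(170 deg) = 0.1736
  joint[3] = (-7.5676, -0.8337) + 2.5 * (-0.9848, 0.1736) = (-7.5676 + -2.4620, -0.8337 + 0.4341) = (-10.0297, -0.3996)
link 3: phi[3] = 165 + 40 + -35 + 50 = 220 deg
  cos(220 deg) = -0.7660, sin(220 deg) = -0.6428
  joint[4] = (-10.0297, -0.3996) + 10.8 * (-0.7660, -0.6428) = (-10.0297 + -8.2733, -0.3996 + -6.9421) = (-18.3029, -7.3417)
End effector: (-18.3029, -7.3417)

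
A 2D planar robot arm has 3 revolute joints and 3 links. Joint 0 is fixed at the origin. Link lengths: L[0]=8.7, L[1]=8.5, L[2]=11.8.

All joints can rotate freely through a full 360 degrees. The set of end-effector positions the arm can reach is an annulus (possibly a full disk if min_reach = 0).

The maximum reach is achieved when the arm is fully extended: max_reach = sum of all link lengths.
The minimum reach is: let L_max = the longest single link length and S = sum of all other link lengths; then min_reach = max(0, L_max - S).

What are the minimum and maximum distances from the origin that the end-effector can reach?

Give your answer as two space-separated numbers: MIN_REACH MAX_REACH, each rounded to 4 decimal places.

Answer: 0.0000 29.0000

Derivation:
Link lengths: [8.7, 8.5, 11.8]
max_reach = 8.7 + 8.5 + 11.8 = 29
L_max = max([8.7, 8.5, 11.8]) = 11.8
S (sum of others) = 29 - 11.8 = 17.2
min_reach = max(0, 11.8 - 17.2) = max(0, -5.4) = 0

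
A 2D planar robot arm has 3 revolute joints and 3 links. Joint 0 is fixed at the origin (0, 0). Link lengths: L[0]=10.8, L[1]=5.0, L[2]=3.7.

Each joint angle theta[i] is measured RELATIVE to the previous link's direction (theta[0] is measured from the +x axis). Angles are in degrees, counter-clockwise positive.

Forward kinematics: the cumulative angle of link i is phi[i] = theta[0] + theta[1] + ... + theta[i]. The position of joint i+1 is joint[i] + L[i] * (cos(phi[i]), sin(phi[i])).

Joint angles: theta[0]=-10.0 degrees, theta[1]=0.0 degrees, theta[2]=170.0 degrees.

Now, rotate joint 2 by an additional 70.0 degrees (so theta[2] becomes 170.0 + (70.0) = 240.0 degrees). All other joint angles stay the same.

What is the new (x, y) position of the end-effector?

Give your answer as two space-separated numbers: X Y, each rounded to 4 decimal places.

joint[0] = (0.0000, 0.0000)  (base)
link 0: phi[0] = -10 = -10 deg
  cos(-10 deg) = 0.9848, sin(-10 deg) = -0.1736
  joint[1] = (0.0000, 0.0000) + 10.8 * (0.9848, -0.1736) = (0.0000 + 10.6359, 0.0000 + -1.8754) = (10.6359, -1.8754)
link 1: phi[1] = -10 + 0 = -10 deg
  cos(-10 deg) = 0.9848, sin(-10 deg) = -0.1736
  joint[2] = (10.6359, -1.8754) + 5 * (0.9848, -0.1736) = (10.6359 + 4.9240, -1.8754 + -0.8682) = (15.5600, -2.7436)
link 2: phi[2] = -10 + 0 + 240 = 230 deg
  cos(230 deg) = -0.6428, sin(230 deg) = -0.7660
  joint[3] = (15.5600, -2.7436) + 3.7 * (-0.6428, -0.7660) = (15.5600 + -2.3783, -2.7436 + -2.8344) = (13.1816, -5.5780)
End effector: (13.1816, -5.5780)

Answer: 13.1816 -5.5780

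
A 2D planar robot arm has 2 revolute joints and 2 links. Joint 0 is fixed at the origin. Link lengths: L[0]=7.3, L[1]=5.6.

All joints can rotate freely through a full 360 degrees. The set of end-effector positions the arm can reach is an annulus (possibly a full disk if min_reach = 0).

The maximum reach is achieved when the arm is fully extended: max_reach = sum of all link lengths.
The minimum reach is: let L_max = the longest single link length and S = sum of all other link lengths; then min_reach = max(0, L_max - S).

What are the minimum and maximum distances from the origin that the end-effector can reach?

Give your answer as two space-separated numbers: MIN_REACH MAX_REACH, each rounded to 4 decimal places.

Link lengths: [7.3, 5.6]
max_reach = 7.3 + 5.6 = 12.9
L_max = max([7.3, 5.6]) = 7.3
S (sum of others) = 12.9 - 7.3 = 5.6
min_reach = max(0, 7.3 - 5.6) = max(0, 1.7) = 1.7

Answer: 1.7000 12.9000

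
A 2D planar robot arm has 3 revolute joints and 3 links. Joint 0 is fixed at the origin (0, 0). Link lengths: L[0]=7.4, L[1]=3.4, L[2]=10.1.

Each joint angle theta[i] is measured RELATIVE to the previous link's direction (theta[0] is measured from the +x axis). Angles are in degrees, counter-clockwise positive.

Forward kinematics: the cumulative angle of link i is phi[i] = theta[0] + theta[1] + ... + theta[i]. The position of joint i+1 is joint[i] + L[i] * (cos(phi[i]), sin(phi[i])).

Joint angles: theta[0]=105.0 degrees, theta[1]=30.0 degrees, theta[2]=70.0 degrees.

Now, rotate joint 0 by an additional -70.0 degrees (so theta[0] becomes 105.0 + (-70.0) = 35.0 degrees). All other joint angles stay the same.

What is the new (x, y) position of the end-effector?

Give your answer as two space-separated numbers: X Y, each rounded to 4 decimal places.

joint[0] = (0.0000, 0.0000)  (base)
link 0: phi[0] = 35 = 35 deg
  cos(35 deg) = 0.8192, sin(35 deg) = 0.5736
  joint[1] = (0.0000, 0.0000) + 7.4 * (0.8192, 0.5736) = (0.0000 + 6.0617, 0.0000 + 4.2445) = (6.0617, 4.2445)
link 1: phi[1] = 35 + 30 = 65 deg
  cos(65 deg) = 0.4226, sin(65 deg) = 0.9063
  joint[2] = (6.0617, 4.2445) + 3.4 * (0.4226, 0.9063) = (6.0617 + 1.4369, 4.2445 + 3.0814) = (7.4986, 7.3259)
link 2: phi[2] = 35 + 30 + 70 = 135 deg
  cos(135 deg) = -0.7071, sin(135 deg) = 0.7071
  joint[3] = (7.4986, 7.3259) + 10.1 * (-0.7071, 0.7071) = (7.4986 + -7.1418, 7.3259 + 7.1418) = (0.3568, 14.4677)
End effector: (0.3568, 14.4677)

Answer: 0.3568 14.4677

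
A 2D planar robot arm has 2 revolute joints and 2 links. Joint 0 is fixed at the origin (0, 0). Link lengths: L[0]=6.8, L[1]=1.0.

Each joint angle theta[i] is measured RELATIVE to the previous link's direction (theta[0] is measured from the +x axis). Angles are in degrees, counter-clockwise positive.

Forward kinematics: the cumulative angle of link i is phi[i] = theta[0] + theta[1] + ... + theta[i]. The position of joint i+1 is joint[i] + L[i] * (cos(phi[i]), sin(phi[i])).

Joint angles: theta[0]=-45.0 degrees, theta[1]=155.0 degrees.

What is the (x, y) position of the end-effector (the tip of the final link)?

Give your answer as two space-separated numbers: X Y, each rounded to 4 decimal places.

joint[0] = (0.0000, 0.0000)  (base)
link 0: phi[0] = -45 = -45 deg
  cos(-45 deg) = 0.7071, sin(-45 deg) = -0.7071
  joint[1] = (0.0000, 0.0000) + 6.8 * (0.7071, -0.7071) = (0.0000 + 4.8083, 0.0000 + -4.8083) = (4.8083, -4.8083)
link 1: phi[1] = -45 + 155 = 110 deg
  cos(110 deg) = -0.3420, sin(110 deg) = 0.9397
  joint[2] = (4.8083, -4.8083) + 1 * (-0.3420, 0.9397) = (4.8083 + -0.3420, -4.8083 + 0.9397) = (4.4663, -3.8686)
End effector: (4.4663, -3.8686)

Answer: 4.4663 -3.8686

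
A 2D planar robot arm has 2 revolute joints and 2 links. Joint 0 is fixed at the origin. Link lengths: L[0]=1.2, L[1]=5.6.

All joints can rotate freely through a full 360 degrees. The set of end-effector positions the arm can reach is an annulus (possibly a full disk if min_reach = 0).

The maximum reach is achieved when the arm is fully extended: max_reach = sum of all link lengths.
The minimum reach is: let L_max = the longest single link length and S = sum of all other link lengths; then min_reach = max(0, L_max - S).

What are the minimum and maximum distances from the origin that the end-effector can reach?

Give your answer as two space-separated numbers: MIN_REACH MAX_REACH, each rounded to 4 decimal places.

Link lengths: [1.2, 5.6]
max_reach = 1.2 + 5.6 = 6.8
L_max = max([1.2, 5.6]) = 5.6
S (sum of others) = 6.8 - 5.6 = 1.2
min_reach = max(0, 5.6 - 1.2) = max(0, 4.4) = 4.4

Answer: 4.4000 6.8000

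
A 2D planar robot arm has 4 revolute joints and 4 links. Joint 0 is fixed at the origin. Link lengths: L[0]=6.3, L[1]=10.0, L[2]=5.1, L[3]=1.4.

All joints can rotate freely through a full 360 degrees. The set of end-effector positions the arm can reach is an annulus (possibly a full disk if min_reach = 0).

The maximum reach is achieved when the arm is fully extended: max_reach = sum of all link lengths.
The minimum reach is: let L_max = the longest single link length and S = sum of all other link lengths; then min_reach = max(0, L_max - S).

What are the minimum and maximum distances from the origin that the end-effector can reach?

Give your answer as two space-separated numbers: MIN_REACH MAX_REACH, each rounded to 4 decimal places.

Link lengths: [6.3, 10.0, 5.1, 1.4]
max_reach = 6.3 + 10 + 5.1 + 1.4 = 22.8
L_max = max([6.3, 10.0, 5.1, 1.4]) = 10
S (sum of others) = 22.8 - 10 = 12.8
min_reach = max(0, 10 - 12.8) = max(0, -2.8) = 0

Answer: 0.0000 22.8000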